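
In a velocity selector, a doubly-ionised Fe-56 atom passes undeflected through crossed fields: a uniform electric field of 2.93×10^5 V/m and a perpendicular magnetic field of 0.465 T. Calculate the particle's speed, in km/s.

v ≈ 630 km/s

For zero net force, qE = qvB, so v = E/B.
v = (2.93×10^5) / (0.465) = 6.30×10^5 m/s.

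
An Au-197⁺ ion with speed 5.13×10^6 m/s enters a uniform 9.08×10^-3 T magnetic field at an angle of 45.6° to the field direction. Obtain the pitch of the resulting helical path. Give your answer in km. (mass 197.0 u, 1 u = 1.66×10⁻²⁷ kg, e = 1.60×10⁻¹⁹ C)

The velocity component along B is v∥ = v cos45.6° = 3.59×10^6 m/s.
The cyclotron period T = 2πm/(qB) = 1.41×10^-3 s is set by m, q, B alone.
Pitch = v∥·T = (3.59×10^6)(1.41×10^-3) = 5080 m.

pitch ≈ 5.08 km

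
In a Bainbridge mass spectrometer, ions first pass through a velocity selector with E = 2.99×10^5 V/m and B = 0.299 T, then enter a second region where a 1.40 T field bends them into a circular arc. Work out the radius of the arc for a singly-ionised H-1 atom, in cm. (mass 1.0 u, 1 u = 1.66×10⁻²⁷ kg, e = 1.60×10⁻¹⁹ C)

r ≈ 0.741 cm

The selector passes v = E/B = 2.99×10^5/0.299 = 1.00×10^6 m/s.
In the deflection region, r = mv/(qB₂) = (1.66×10^-27)(1.00×10^6) / [(1×1.60×10^-19)(1.40)] = 7.41×10^-3 m.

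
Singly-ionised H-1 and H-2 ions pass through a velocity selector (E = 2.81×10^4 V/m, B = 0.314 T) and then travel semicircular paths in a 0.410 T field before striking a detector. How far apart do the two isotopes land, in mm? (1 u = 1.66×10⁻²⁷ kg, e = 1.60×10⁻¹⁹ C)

Both emerge at v = E/B₁ = 8.95×10^4 m/s.
r = mv/(qB₂), so r₁ = 2.26×10^-3 m and r₂ = 4.53×10^-3 m, giving Δr = 2.26×10^-3 m.
After a semicircle each ion lands a diameter 2r from the entry slit, so the separation is 2Δr = 4.53×10^-3 m.

Δd ≈ 4.53 mm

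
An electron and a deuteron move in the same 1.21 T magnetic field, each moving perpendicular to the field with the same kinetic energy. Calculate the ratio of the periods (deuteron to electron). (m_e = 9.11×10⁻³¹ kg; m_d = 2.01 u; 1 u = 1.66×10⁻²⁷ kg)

ratio ≈ 3660

T = 2πm/(qB) is independent of speed, so T₂/T₁ = (m₂/q₂)/(m₁/q₁).
T_{deuteron}/T_{electron} = (3.34×10^-27/1e) / (9.11×10^-31/1e) = 3660.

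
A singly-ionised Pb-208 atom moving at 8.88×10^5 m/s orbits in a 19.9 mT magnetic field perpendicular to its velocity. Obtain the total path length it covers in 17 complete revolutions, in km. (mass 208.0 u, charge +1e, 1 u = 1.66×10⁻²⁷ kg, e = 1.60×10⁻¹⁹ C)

L ≈ 10.3 km

r = mv/(qB) = 96.3 m, so one revolution covers 2πr = 605 m.
In 17 revolutions: L = 17·2πr = 1.03×10^4 m.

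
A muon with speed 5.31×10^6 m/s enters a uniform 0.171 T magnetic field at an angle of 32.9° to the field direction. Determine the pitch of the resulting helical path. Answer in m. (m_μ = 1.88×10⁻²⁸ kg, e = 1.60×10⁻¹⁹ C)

The velocity component along B is v∥ = v cos32.9° = 4.46×10^6 m/s.
The cyclotron period T = 2πm/(qB) = 4.32×10^-8 s is set by m, q, B alone.
Pitch = v∥·T = (4.46×10^6)(4.32×10^-8) = 0.192 m.

pitch ≈ 0.192 m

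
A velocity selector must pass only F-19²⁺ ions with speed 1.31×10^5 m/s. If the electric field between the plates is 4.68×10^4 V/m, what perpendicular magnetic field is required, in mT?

B ≈ 357 mT

qE = qvB ⇒ B = E/v = (4.68×10^4) / (1.31×10^5) = 0.357 T.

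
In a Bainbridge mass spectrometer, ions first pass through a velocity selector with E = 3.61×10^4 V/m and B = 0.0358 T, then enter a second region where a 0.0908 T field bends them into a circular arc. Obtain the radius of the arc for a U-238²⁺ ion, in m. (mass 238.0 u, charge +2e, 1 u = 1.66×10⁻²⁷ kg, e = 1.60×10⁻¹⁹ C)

r ≈ 13.7 m

The selector passes v = E/B = 3.61×10^4/0.0358 = 1.01×10^6 m/s.
In the deflection region, r = mv/(qB₂) = (3.95×10^-25)(1.01×10^6) / [(2×1.60×10^-19)(0.0908)] = 13.7 m.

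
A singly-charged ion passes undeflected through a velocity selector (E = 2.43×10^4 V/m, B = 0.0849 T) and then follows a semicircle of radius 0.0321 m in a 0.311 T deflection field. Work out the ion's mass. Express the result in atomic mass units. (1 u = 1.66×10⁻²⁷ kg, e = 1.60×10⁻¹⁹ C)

v = E/B₁ = 2.86×10^5 m/s.
From r = mv/(qB₂), m = qB₂r/v = (1×1.60×10^-19)(0.311)(0.0321) / (2.86×10^5) = 5.58×10^-27 kg.
In atomic mass units: m = 5.58×10^-27 / 1.66×10^-27 = 3.36 u.

m ≈ 3.36 u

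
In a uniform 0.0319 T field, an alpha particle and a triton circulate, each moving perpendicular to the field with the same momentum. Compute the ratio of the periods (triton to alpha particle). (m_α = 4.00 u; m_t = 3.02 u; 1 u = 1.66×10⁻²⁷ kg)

T = 2πm/(qB) is independent of speed, so T₂/T₁ = (m₂/q₂)/(m₁/q₁).
T_{triton}/T_{alpha particle} = (5.01×10^-27/1e) / (6.64×10^-27/2e) = 1.51.

ratio ≈ 1.51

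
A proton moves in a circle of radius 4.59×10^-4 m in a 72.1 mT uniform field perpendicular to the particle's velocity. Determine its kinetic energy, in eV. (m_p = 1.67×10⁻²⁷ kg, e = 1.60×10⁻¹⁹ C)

v = qBr/m = (1×1.60×10^-19)(0.0721)(4.59×10^-4) / (1.67×10^-27) = 3170 m/s.
K = ½mv² = 0.5·(1.67×10^-27)·(3170)² = 8.39×10^-21 J = 0.0525 eV.

K ≈ 0.0525 eV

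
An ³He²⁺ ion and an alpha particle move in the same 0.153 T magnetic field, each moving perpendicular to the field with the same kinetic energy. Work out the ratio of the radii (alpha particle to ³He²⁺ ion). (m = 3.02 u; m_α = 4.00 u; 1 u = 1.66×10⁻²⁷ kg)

ratio ≈ 1.15

r = √(2mK)/(qB) ⇒ at equal K, r ∝ √m/q.
r_{alpha particle}/r_{³He²⁺ ion} = 1.15.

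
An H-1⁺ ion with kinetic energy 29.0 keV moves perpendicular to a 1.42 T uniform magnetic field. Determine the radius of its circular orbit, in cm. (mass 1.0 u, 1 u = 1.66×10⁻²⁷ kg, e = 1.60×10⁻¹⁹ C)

Convert the energy: K = 29.0 keV = 4.64×10^-15 J.
v = √(2K/m) = √(2·4.64×10^-15/1.66×10^-27) = 2.36×10^6 m/s.
r = mv/(qB) = (1.66×10^-27)(2.36×10^6) / [(1×1.60×10^-19)(1.42)] = 0.0173 m.

r ≈ 1.73 cm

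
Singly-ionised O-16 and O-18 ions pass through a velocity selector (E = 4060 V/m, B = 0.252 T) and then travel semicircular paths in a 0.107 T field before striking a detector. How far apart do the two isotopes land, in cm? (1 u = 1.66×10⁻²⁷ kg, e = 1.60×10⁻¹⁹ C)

Both emerge at v = E/B₁ = 1.61×10^4 m/s.
r = mv/(qB₂), so r₁ = 0.02499 m and r₂ = 0.02812 m, giving Δr = 3.12×10^-3 m.
After a semicircle each ion lands a diameter 2r from the entry slit, so the separation is 2Δr = 6.25×10^-3 m.

Δd ≈ 0.625 cm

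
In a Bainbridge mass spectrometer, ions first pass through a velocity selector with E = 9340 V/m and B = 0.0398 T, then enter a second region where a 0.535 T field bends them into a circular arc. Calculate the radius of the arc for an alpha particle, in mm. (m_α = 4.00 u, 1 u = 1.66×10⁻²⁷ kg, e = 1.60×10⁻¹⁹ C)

r ≈ 9.10 mm

The selector passes v = E/B = 9340/0.0398 = 2.35×10^5 m/s.
In the deflection region, r = mv/(qB₂) = (6.64×10^-27)(2.35×10^5) / [(2×1.60×10^-19)(0.535)] = 9.10×10^-3 m.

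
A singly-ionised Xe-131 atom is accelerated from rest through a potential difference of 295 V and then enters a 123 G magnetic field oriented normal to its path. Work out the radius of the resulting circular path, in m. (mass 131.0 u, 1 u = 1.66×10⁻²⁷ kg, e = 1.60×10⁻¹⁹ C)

r ≈ 2.30 m

The kinetic energy gained is K = qV = (1×1.60×10^-19)(295) = 4.72×10^-17 J.
v = √(2K/m) = 2.08×10^4 m/s.
r = mv/(qB) = (2.17×10^-25)(2.08×10^4) / [(1×1.60×10^-19)(0.0123)] = 2.30 m.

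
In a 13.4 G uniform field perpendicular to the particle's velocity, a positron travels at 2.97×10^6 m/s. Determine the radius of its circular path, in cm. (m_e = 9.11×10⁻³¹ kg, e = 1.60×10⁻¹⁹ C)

The magnetic force provides the centripetal force: qvB = mv²/r, so r = mv/(qB).
r = (9.11×10^-31 kg)(2.97×10^6 m/s) / [(1×1.60×10^-19 C)(1.34×10^-3 T)] = 0.0126 m.

r ≈ 1.26 cm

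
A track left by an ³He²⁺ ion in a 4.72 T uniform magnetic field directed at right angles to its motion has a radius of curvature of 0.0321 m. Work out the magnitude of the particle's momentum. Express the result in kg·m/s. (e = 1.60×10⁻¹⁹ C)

Since qvB = mv²/r, the momentum p = mv = qBr.
p = (2×1.60×10^-19)(4.72)(0.0321) = 4.85×10^-20 kg·m/s.

p ≈ 4.85×10^-20 kg·m/s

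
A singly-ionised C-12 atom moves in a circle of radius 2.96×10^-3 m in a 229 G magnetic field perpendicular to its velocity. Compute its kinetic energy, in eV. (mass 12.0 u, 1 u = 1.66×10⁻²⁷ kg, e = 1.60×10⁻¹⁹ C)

K ≈ 0.0185 eV

v = qBr/m = (1×1.60×10^-19)(0.0229)(2.96×10^-3) / (1.99×10^-26) = 544 m/s.
K = ½mv² = 0.5·(1.99×10^-26)·(544)² = 2.95×10^-21 J = 0.0185 eV.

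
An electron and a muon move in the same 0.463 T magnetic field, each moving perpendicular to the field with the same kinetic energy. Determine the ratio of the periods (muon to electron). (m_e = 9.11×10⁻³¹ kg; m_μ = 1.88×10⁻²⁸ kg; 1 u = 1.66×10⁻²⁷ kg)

T = 2πm/(qB) is independent of speed, so T₂/T₁ = (m₂/q₂)/(m₁/q₁).
T_{muon}/T_{electron} = (1.88×10^-28/1e) / (9.11×10^-31/1e) = 206.

ratio ≈ 206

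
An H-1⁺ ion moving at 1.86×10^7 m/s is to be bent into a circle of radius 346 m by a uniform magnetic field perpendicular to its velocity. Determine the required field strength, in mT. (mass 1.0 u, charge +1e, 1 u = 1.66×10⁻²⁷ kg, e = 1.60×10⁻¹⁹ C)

B ≈ 0.558 mT

qvB = mv²/r gives B = mv/(qr).
B = (1.66×10^-27)(1.86×10^7) / [(1×1.60×10^-19)(346)] = 5.58×10^-4 T.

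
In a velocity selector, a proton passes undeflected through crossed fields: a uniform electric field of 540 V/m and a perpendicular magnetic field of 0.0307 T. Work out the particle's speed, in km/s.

For zero net force, qE = qvB, so v = E/B.
v = (540) / (0.0307) = 1.76×10^4 m/s.

v ≈ 17.6 km/s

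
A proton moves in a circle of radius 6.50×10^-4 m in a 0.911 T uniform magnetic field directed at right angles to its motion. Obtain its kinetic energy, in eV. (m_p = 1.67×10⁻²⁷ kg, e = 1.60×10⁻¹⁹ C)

v = qBr/m = (1×1.60×10^-19)(0.911)(6.50×10^-4) / (1.67×10^-27) = 5.67×10^4 m/s.
K = ½mv² = 0.5·(1.67×10^-27)·(5.67×10^4)² = 2.69×10^-18 J = 16.8 eV.

K ≈ 16.8 eV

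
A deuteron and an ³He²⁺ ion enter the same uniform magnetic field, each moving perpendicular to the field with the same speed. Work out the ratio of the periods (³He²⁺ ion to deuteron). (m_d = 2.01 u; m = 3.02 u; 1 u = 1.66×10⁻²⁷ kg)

ratio ≈ 0.751

T = 2πm/(qB) is independent of speed, so T₂/T₁ = (m₂/q₂)/(m₁/q₁).
T_{³He²⁺ ion}/T_{deuteron} = (5.01×10^-27/2e) / (3.34×10^-27/1e) = 0.751.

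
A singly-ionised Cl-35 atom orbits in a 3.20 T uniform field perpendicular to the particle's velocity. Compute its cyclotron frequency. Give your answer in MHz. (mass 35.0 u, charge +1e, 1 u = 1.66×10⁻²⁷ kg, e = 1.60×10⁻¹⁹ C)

f ≈ 1.40 MHz

f = qB/(2πm) = (1×1.60×10^-19)(3.20) / [2π(5.81×10^-26)] = 1.40×10^6 Hz.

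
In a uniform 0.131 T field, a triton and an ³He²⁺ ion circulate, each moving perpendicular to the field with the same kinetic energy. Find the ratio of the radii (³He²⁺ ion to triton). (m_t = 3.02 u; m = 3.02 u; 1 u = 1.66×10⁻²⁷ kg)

ratio ≈ 0.500

r = √(2mK)/(qB) ⇒ at equal K, r ∝ √m/q.
r_{³He²⁺ ion}/r_{triton} = 0.500.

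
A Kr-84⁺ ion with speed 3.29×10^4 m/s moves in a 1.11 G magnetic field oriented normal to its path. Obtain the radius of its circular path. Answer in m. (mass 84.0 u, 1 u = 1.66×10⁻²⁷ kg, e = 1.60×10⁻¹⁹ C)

r ≈ 258 m

The magnetic force provides the centripetal force: qvB = mv²/r, so r = mv/(qB).
r = (1.39×10^-25 kg)(3.29×10^4 m/s) / [(1×1.60×10^-19 C)(1.11×10^-4 T)] = 258 m.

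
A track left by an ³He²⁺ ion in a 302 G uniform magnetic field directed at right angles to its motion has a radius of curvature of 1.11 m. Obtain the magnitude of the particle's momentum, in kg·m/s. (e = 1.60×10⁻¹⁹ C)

Since qvB = mv²/r, the momentum p = mv = qBr.
p = (2×1.60×10^-19)(0.0302)(1.11) = 1.07×10^-20 kg·m/s.

p ≈ 1.07×10^-20 kg·m/s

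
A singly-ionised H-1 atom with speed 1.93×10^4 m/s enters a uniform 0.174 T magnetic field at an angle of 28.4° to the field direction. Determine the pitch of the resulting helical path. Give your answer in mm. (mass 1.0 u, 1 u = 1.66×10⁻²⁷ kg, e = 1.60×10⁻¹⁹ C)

pitch ≈ 6.36 mm

The velocity component along B is v∥ = v cos28.4° = 1.70×10^4 m/s.
The cyclotron period T = 2πm/(qB) = 3.75×10^-7 s is set by m, q, B alone.
Pitch = v∥·T = (1.70×10^4)(3.75×10^-7) = 6.36×10^-3 m.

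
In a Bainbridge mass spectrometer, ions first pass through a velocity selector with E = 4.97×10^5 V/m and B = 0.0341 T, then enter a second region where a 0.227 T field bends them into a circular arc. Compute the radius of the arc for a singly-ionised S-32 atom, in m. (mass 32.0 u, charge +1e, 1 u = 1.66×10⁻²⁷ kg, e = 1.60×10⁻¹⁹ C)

The selector passes v = E/B = 4.97×10^5/0.0341 = 1.46×10^7 m/s.
In the deflection region, r = mv/(qB₂) = (5.31×10^-26)(1.46×10^7) / [(1×1.60×10^-19)(0.227)] = 21.3 m.

r ≈ 21.3 m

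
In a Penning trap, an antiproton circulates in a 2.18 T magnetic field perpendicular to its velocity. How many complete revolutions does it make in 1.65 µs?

N = 54

T = 2πm/(qB) = 2π(1.67×10^-27) / [(1×1.60×10^-19)(2.18)] = 3.0083×10^-8 s.
N = t/T = 1.65×10^-6 / 3.0083×10^-8 ≈ 54.85, so 54 complete revolutions.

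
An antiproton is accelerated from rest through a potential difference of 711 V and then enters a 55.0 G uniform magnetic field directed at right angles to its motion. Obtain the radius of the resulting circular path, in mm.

The kinetic energy gained is K = qV = (1×1.60×10^-19)(711) = 1.14×10^-16 J.
v = √(2K/m) = 3.69×10^5 m/s.
r = mv/(qB) = (1.67×10^-27)(3.69×10^5) / [(1×1.60×10^-19)(5.50×10^-3)] = 0.700 m.

r ≈ 700 mm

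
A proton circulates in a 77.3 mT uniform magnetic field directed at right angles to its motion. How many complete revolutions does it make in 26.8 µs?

N = 31

T = 2πm/(qB) = 2π(1.67×10^-27) / [(1×1.60×10^-19)(0.0773)] = 8.4839×10^-7 s.
N = t/T = 2.68×10^-5 / 8.4839×10^-7 ≈ 31.59, so 31 complete revolutions.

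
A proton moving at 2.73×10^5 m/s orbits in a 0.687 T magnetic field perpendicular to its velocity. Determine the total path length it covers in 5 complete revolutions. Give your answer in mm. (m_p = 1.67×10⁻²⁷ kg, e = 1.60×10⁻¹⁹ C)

L ≈ 130 mm

r = mv/(qB) = 4.15×10^-3 m, so one revolution covers 2πr = 0.0261 m.
In 5 revolutions: L = 5·2πr = 0.130 m.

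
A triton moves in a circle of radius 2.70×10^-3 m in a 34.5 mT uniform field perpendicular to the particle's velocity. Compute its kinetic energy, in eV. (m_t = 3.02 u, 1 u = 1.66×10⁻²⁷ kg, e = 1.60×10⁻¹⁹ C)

v = qBr/m = (1×1.60×10^-19)(0.0345)(2.70×10^-3) / (5.01×10^-27) = 2970 m/s.
K = ½mv² = 0.5·(5.01×10^-27)·(2970)² = 2.22×10^-20 J = 0.138 eV.

K ≈ 0.138 eV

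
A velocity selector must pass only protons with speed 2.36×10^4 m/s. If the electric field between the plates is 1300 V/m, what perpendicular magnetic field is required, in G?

B ≈ 551 G

qE = qvB ⇒ B = E/v = (1300) / (2.36×10^4) = 0.0551 T.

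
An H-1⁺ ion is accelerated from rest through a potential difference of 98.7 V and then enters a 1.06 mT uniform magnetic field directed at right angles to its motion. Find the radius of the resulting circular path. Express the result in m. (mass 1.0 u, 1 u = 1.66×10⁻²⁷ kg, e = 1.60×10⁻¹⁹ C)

r ≈ 1.35 m

The kinetic energy gained is K = qV = (1×1.60×10^-19)(98.7) = 1.58×10^-17 J.
v = √(2K/m) = 1.38×10^5 m/s.
r = mv/(qB) = (1.66×10^-27)(1.38×10^5) / [(1×1.60×10^-19)(1.06×10^-3)] = 1.35 m.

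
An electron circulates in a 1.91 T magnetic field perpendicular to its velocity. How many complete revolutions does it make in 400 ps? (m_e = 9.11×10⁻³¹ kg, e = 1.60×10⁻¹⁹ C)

N = 21

T = 2πm/(qB) = 2π(9.11×10^-31) / [(1×1.60×10^-19)(1.91)] = 1.8730×10^-11 s.
N = t/T = 4.00×10^-10 / 1.8730×10^-11 ≈ 21.36, so 21 complete revolutions.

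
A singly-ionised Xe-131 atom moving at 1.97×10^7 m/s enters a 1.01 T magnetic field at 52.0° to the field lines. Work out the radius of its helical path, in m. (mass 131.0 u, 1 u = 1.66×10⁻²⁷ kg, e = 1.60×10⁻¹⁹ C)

Only the perpendicular component v⊥ = v sin52.0° = 1.55×10^7 m/s is bent by the field.
r = m v⊥ /(qB) = (2.17×10^-25)(1.55×10^7) / [(1×1.60×10^-19)(1.01)] = 20.9 m.

r ≈ 20.9 m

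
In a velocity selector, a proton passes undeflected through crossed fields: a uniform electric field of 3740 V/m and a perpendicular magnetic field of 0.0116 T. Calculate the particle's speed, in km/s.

v ≈ 322 km/s

For zero net force, qE = qvB, so v = E/B.
v = (3740) / (0.0116) = 3.22×10^5 m/s.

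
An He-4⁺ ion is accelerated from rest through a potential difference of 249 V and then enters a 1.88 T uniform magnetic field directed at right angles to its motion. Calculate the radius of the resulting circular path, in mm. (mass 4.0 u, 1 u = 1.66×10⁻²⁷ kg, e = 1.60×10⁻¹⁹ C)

The kinetic energy gained is K = qV = (1×1.60×10^-19)(249) = 3.98×10^-17 J.
v = √(2K/m) = 1.10×10^5 m/s.
r = mv/(qB) = (6.64×10^-27)(1.10×10^5) / [(1×1.60×10^-19)(1.88)] = 2.42×10^-3 m.

r ≈ 2.42 mm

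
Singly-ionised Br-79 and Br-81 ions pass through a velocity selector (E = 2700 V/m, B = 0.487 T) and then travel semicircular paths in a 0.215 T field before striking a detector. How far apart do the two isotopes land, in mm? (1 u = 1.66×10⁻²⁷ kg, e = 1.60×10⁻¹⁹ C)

Δd ≈ 1.07 mm

Both emerge at v = E/B₁ = 5540 m/s.
r = mv/(qB₂), so r₁ = 0.021135 m and r₂ = 0.021671 m, giving Δr = 5.35×10^-4 m.
After a semicircle each ion lands a diameter 2r from the entry slit, so the separation is 2Δr = 1.07×10^-3 m.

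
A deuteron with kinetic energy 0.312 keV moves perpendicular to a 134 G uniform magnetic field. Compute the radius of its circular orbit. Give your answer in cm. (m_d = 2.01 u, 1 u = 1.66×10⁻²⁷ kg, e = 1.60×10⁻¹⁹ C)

r ≈ 26.9 cm

Convert the energy: K = 0.312 keV = 4.99×10^-17 J.
v = √(2K/m) = √(2·4.99×10^-17/3.34×10^-27) = 1.73×10^5 m/s.
r = mv/(qB) = (3.34×10^-27)(1.73×10^5) / [(1×1.60×10^-19)(0.0134)] = 0.269 m.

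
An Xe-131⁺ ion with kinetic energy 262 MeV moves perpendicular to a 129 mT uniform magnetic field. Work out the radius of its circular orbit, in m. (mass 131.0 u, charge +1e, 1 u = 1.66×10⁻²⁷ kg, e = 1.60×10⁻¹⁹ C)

Convert the energy: K = 262 MeV = 4.19×10^-11 J.
v = √(2K/m) = √(2·4.19×10^-11/2.17×10^-25) = 1.96×10^7 m/s.
r = mv/(qB) = (2.17×10^-25)(1.96×10^7) / [(1×1.60×10^-19)(0.129)] = 207 m.

r ≈ 207 m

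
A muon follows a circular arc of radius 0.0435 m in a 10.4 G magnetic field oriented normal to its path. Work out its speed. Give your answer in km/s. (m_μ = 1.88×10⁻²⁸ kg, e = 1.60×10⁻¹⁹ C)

v ≈ 38.5 km/s

From qvB = mv²/r, v = qBr/m.
v = (1×1.60×10^-19)(1.04×10^-3)(0.0435) / (1.88×10^-28) = 3.85×10^4 m/s.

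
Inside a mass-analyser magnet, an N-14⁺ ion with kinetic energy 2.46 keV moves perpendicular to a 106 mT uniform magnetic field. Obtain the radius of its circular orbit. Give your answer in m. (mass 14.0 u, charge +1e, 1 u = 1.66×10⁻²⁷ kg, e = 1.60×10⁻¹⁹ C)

Convert the energy: K = 2.46 keV = 3.94×10^-16 J.
v = √(2K/m) = √(2·3.94×10^-16/2.32×10^-26) = 1.84×10^5 m/s.
r = mv/(qB) = (2.32×10^-26)(1.84×10^5) / [(1×1.60×10^-19)(0.106)] = 0.252 m.

r ≈ 0.252 m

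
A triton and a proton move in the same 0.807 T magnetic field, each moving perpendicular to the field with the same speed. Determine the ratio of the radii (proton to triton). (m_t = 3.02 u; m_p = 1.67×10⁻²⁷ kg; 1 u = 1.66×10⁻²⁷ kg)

r = mv/(qB) ⇒ at equal v, r ∝ m/q.
r_{proton}/r_{triton} = 0.333.

ratio ≈ 0.333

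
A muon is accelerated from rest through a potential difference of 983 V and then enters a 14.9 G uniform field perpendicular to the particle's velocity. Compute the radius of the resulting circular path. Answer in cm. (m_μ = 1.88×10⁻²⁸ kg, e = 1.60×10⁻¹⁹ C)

The kinetic energy gained is K = qV = (1×1.60×10^-19)(983) = 1.57×10^-16 J.
v = √(2K/m) = 1.29×10^6 m/s.
r = mv/(qB) = (1.88×10^-28)(1.29×10^6) / [(1×1.60×10^-19)(1.49×10^-3)] = 1.02 m.

r ≈ 102 cm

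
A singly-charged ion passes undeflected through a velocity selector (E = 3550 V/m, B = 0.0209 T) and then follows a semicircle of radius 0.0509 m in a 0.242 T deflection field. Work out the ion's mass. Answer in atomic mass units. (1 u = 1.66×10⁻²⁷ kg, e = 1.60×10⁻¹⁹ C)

m ≈ 6.99 u

v = E/B₁ = 1.70×10^5 m/s.
From r = mv/(qB₂), m = qB₂r/v = (1×1.60×10^-19)(0.242)(0.0509) / (1.70×10^5) = 1.16×10^-26 kg.
In atomic mass units: m = 1.16×10^-26 / 1.66×10^-27 = 6.99 u.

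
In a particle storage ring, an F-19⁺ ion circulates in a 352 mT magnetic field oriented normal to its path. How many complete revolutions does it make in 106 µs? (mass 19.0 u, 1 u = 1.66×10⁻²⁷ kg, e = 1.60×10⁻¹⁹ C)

T = 2πm/(qB) = 2π(3.154×10^-26) / [(1×1.60×10^-19)(0.352)] = 3.5187×10^-6 s.
N = t/T = 1.06×10^-4 / 3.5187×10^-6 ≈ 30.12, so 30 complete revolutions.

N = 30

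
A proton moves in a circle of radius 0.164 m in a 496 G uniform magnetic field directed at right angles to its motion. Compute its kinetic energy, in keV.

K ≈ 3.17 keV

v = qBr/m = (1×1.60×10^-19)(0.0496)(0.164) / (1.67×10^-27) = 7.79×10^5 m/s.
K = ½mv² = 0.5·(1.67×10^-27)·(7.79×10^5)² = 5.07×10^-16 J = 3.17 keV.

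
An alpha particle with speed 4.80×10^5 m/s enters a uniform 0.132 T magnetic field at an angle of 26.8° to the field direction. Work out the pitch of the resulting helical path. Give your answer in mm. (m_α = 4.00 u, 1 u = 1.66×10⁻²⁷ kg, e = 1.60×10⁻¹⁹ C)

pitch ≈ 423 mm

The velocity component along B is v∥ = v cos26.8° = 4.28×10^5 m/s.
The cyclotron period T = 2πm/(qB) = 9.88×10^-7 s is set by m, q, B alone.
Pitch = v∥·T = (4.28×10^5)(9.88×10^-7) = 0.423 m.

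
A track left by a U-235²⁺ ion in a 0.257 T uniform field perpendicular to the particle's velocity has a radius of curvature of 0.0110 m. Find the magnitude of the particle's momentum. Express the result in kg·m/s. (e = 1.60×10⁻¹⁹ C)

Since qvB = mv²/r, the momentum p = mv = qBr.
p = (2×1.60×10^-19)(0.257)(0.0110) = 9.05×10^-22 kg·m/s.

p ≈ 9.05×10^-22 kg·m/s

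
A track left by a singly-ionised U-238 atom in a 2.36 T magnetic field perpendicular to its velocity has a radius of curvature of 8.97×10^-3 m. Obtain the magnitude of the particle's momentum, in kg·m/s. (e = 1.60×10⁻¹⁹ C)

p ≈ 3.39×10^-21 kg·m/s

Since qvB = mv²/r, the momentum p = mv = qBr.
p = (1×1.60×10^-19)(2.36)(8.97×10^-3) = 3.39×10^-21 kg·m/s.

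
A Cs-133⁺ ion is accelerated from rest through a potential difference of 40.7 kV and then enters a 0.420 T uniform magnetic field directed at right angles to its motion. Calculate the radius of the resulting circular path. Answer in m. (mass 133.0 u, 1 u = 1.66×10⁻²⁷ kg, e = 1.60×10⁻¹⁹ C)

r ≈ 0.798 m

The kinetic energy gained is K = qV = (1×1.60×10^-19)(4.07×10^4) = 6.51×10^-15 J.
v = √(2K/m) = 2.43×10^5 m/s.
r = mv/(qB) = (2.21×10^-25)(2.43×10^5) / [(1×1.60×10^-19)(0.420)] = 0.798 m.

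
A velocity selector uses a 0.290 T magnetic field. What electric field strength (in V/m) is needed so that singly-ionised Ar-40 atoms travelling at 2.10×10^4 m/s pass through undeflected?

E ≈ 6090 V/m

qE = qvB ⇒ E = vB = (2.10×10^4)(0.290) = 6090 V/m.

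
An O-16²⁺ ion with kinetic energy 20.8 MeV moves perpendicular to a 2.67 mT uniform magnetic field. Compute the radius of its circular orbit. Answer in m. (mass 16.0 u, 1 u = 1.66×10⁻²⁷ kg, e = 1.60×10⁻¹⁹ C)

Convert the energy: K = 20.8 MeV = 3.33×10^-12 J.
v = √(2K/m) = √(2·3.33×10^-12/2.66×10^-26) = 1.58×10^7 m/s.
r = mv/(qB) = (2.66×10^-26)(1.58×10^7) / [(2×1.60×10^-19)(2.67×10^-3)] = 492 m.

r ≈ 492 m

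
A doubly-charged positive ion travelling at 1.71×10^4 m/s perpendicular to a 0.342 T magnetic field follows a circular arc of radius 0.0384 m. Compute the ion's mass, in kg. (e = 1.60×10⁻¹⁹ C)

qvB = mv²/r ⇒ m = qBr/v.
m = (2×1.60×10^-19)(0.342)(0.0384) / (1.71×10^4) = 2.46×10^-25 kg.

m ≈ 2.46×10^-25 kg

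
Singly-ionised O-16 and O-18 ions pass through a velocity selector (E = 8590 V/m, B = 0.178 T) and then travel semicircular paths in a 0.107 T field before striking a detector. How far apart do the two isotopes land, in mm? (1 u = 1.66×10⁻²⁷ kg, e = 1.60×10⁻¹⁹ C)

Δd ≈ 18.7 mm

Both emerge at v = E/B₁ = 4.83×10^4 m/s.
r = mv/(qB₂), so r₁ = 0.07487 m and r₂ = 0.08423 m, giving Δr = 9.36×10^-3 m.
After a semicircle each ion lands a diameter 2r from the entry slit, so the separation is 2Δr = 0.0187 m.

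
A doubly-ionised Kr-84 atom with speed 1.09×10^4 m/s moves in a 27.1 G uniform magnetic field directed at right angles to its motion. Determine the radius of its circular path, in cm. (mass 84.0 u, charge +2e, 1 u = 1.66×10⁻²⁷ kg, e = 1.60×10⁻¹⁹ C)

r ≈ 175 cm

The magnetic force provides the centripetal force: qvB = mv²/r, so r = mv/(qB).
r = (1.39×10^-25 kg)(1.09×10^4 m/s) / [(2×1.60×10^-19 C)(2.71×10^-3 T)] = 1.75 m.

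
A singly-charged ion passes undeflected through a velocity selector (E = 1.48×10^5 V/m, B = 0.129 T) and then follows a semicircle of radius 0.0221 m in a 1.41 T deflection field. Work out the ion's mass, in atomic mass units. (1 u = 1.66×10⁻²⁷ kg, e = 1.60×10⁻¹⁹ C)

m ≈ 2.62 u

v = E/B₁ = 1.15×10^6 m/s.
From r = mv/(qB₂), m = qB₂r/v = (1×1.60×10^-19)(1.41)(0.0221) / (1.15×10^6) = 4.35×10^-27 kg.
In atomic mass units: m = 4.35×10^-27 / 1.66×10^-27 = 2.62 u.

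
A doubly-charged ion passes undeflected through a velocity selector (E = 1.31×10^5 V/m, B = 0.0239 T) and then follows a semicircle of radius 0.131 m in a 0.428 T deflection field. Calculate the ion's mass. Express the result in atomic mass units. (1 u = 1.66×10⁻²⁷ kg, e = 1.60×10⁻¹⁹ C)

v = E/B₁ = 5.48×10^6 m/s.
From r = mv/(qB₂), m = qB₂r/v = (2×1.60×10^-19)(0.428)(0.131) / (5.48×10^6) = 3.27×10^-27 kg.
In atomic mass units: m = 3.27×10^-27 / 1.66×10^-27 = 1.97 u.

m ≈ 1.97 u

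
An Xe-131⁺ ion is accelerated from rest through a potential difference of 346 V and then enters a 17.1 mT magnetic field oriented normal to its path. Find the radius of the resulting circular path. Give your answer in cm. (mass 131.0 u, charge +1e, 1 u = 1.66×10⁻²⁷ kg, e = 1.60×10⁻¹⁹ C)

r ≈ 179 cm

The kinetic energy gained is K = qV = (1×1.60×10^-19)(346) = 5.54×10^-17 J.
v = √(2K/m) = 2.26×10^4 m/s.
r = mv/(qB) = (2.17×10^-25)(2.26×10^4) / [(1×1.60×10^-19)(0.0171)] = 1.79 m.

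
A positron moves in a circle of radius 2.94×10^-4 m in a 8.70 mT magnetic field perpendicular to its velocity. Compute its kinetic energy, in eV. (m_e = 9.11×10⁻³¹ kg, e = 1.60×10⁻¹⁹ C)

K ≈ 0.575 eV

v = qBr/m = (1×1.60×10^-19)(8.70×10^-3)(2.94×10^-4) / (9.11×10^-31) = 4.49×10^5 m/s.
K = ½mv² = 0.5·(9.11×10^-31)·(4.49×10^5)² = 9.19×10^-20 J = 0.575 eV.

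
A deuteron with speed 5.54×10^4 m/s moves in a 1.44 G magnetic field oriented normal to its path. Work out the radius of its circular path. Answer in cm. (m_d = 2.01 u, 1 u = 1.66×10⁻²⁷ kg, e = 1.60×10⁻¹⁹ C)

The magnetic force provides the centripetal force: qvB = mv²/r, so r = mv/(qB).
r = (3.34×10^-27 kg)(5.54×10^4 m/s) / [(1×1.60×10^-19 C)(1.44×10^-4 T)] = 8.02 m.

r ≈ 802 cm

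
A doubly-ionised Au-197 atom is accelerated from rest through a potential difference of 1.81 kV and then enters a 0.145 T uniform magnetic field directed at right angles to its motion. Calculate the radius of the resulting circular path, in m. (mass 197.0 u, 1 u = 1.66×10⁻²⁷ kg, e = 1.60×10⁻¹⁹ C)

r ≈ 0.419 m

The kinetic energy gained is K = qV = (2×1.60×10^-19)(1810) = 5.79×10^-16 J.
v = √(2K/m) = 5.95×10^4 m/s.
r = mv/(qB) = (3.27×10^-25)(5.95×10^4) / [(2×1.60×10^-19)(0.145)] = 0.419 m.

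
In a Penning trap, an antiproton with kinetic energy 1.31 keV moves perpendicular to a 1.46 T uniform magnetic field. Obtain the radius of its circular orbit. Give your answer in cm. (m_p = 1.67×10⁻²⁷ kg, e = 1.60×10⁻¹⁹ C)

Convert the energy: K = 1.31 keV = 2.10×10^-16 J.
v = √(2K/m) = √(2·2.10×10^-16/1.67×10^-27) = 5.01×10^5 m/s.
r = mv/(qB) = (1.67×10^-27)(5.01×10^5) / [(1×1.60×10^-19)(1.46)] = 3.58×10^-3 m.

r ≈ 0.358 cm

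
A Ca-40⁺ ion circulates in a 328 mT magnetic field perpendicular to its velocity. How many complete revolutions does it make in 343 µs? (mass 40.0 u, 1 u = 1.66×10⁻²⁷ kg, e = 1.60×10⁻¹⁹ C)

N = 43

T = 2πm/(qB) = 2π(6.64×10^-26) / [(1×1.60×10^-19)(0.328)] = 7.9498×10^-6 s.
N = t/T = 3.43×10^-4 / 7.9498×10^-6 ≈ 43.15, so 43 complete revolutions.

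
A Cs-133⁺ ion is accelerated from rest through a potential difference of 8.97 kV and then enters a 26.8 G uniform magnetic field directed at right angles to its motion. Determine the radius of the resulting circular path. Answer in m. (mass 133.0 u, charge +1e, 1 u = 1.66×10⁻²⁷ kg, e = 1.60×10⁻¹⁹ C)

r ≈ 58.7 m

The kinetic energy gained is K = qV = (1×1.60×10^-19)(8970) = 1.44×10^-15 J.
v = √(2K/m) = 1.14×10^5 m/s.
r = mv/(qB) = (2.21×10^-25)(1.14×10^5) / [(1×1.60×10^-19)(2.68×10^-3)] = 58.7 m.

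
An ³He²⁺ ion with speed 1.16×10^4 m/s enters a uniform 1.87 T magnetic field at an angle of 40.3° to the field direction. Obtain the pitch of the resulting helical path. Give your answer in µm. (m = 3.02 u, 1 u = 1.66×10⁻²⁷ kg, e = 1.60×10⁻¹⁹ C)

pitch ≈ 466 µm

The velocity component along B is v∥ = v cos40.3° = 8850 m/s.
The cyclotron period T = 2πm/(qB) = 5.26×10^-8 s is set by m, q, B alone.
Pitch = v∥·T = (8850)(5.26×10^-8) = 4.66×10^-4 m.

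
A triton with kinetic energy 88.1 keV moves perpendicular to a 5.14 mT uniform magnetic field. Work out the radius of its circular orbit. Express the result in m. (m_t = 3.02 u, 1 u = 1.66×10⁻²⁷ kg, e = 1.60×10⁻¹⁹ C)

Convert the energy: K = 88.1 keV = 1.41×10^-14 J.
v = √(2K/m) = √(2·1.41×10^-14/5.01×10^-27) = 2.37×10^6 m/s.
r = mv/(qB) = (5.01×10^-27)(2.37×10^6) / [(1×1.60×10^-19)(5.14×10^-3)] = 14.5 m.

r ≈ 14.5 m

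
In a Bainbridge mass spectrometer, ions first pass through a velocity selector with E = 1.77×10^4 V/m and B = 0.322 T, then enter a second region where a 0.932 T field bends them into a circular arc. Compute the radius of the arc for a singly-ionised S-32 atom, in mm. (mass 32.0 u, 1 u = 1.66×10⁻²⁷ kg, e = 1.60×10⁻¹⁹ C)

r ≈ 19.6 mm

The selector passes v = E/B = 1.77×10^4/0.322 = 5.50×10^4 m/s.
In the deflection region, r = mv/(qB₂) = (5.31×10^-26)(5.50×10^4) / [(1×1.60×10^-19)(0.932)] = 0.0196 m.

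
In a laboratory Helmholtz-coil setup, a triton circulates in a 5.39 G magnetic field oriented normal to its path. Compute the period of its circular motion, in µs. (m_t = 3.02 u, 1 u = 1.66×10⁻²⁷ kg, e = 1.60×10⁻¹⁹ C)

T ≈ 365 µs

The cyclotron period is independent of speed: T = 2πm/(qB).
T = 2π(5.01×10^-27) / [(1×1.60×10^-19)(5.39×10^-4)] = 3.65×10^-4 s.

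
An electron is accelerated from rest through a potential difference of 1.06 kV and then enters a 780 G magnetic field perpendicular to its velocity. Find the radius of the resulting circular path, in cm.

r ≈ 0.141 cm

The kinetic energy gained is K = qV = (1×1.60×10^-19)(1060) = 1.70×10^-16 J.
v = √(2K/m) = 1.93×10^7 m/s.
r = mv/(qB) = (9.11×10^-31)(1.93×10^7) / [(1×1.60×10^-19)(0.0780)] = 1.41×10^-3 m.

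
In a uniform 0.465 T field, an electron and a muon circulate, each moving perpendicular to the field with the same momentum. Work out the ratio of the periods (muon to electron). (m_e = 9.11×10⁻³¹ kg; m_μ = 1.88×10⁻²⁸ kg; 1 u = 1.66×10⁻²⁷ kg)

ratio ≈ 206

T = 2πm/(qB) is independent of speed, so T₂/T₁ = (m₂/q₂)/(m₁/q₁).
T_{muon}/T_{electron} = (1.88×10^-28/1e) / (9.11×10^-31/1e) = 206.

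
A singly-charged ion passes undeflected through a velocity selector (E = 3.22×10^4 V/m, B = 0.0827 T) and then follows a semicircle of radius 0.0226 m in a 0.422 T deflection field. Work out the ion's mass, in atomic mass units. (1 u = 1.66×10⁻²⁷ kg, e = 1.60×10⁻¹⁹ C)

v = E/B₁ = 3.89×10^5 m/s.
From r = mv/(qB₂), m = qB₂r/v = (1×1.60×10^-19)(0.422)(0.0226) / (3.89×10^5) = 3.92×10^-27 kg.
In atomic mass units: m = 3.92×10^-27 / 1.66×10^-27 = 2.36 u.

m ≈ 2.36 u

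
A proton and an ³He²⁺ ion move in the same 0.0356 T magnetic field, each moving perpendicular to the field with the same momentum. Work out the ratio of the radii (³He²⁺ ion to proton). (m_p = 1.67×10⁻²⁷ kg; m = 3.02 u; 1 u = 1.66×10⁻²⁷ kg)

ratio ≈ 0.500

r = p/(qB) ⇒ at equal p, r ∝ 1/q.
r_{³He²⁺ ion}/r_{proton} = 0.500.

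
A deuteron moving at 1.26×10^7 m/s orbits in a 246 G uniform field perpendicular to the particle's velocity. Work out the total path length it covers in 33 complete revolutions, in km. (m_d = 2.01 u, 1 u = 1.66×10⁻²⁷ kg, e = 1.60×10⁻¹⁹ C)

r = mv/(qB) = 10.7 m, so one revolution covers 2πr = 67.1 m.
In 33 revolutions: L = 33·2πr = 2210 m.

L ≈ 2.21 km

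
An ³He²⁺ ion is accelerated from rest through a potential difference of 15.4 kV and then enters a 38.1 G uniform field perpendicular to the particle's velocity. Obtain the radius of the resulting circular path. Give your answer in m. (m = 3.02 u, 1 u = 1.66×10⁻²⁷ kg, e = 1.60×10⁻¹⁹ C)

r ≈ 5.77 m

The kinetic energy gained is K = qV = (2×1.60×10^-19)(1.54×10^4) = 4.93×10^-15 J.
v = √(2K/m) = 1.40×10^6 m/s.
r = mv/(qB) = (5.01×10^-27)(1.40×10^6) / [(2×1.60×10^-19)(3.81×10^-3)] = 5.77 m.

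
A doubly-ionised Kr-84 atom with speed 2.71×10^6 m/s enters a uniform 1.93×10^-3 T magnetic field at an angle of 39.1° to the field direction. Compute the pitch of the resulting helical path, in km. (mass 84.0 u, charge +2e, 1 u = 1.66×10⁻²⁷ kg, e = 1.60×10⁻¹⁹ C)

pitch ≈ 2.98 km

The velocity component along B is v∥ = v cos39.1° = 2.10×10^6 m/s.
The cyclotron period T = 2πm/(qB) = 1.42×10^-3 s is set by m, q, B alone.
Pitch = v∥·T = (2.10×10^6)(1.42×10^-3) = 2980 m.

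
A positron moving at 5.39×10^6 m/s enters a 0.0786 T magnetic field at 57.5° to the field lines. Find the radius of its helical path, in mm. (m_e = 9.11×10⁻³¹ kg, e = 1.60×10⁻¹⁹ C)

Only the perpendicular component v⊥ = v sin57.5° = 4.55×10^6 m/s is bent by the field.
r = m v⊥ /(qB) = (9.11×10^-31)(4.55×10^6) / [(1×1.60×10^-19)(0.0786)] = 3.29×10^-4 m.

r ≈ 0.329 mm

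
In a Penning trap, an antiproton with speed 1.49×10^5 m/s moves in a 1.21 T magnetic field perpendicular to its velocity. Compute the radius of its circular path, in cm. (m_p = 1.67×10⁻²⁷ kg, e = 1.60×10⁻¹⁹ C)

r ≈ 0.129 cm

The magnetic force provides the centripetal force: qvB = mv²/r, so r = mv/(qB).
r = (1.67×10^-27 kg)(1.49×10^5 m/s) / [(1×1.60×10^-19 C)(1.21 T)] = 1.29×10^-3 m.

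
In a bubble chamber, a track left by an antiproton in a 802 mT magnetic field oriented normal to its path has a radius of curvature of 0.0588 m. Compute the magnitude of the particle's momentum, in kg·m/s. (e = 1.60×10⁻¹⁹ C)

p ≈ 7.55×10^-21 kg·m/s

Since qvB = mv²/r, the momentum p = mv = qBr.
p = (1×1.60×10^-19)(0.802)(0.0588) = 7.55×10^-21 kg·m/s.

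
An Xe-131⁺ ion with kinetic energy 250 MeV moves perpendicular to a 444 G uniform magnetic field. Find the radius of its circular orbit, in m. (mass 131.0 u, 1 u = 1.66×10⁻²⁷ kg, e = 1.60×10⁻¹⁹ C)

Convert the energy: K = 250 MeV = 4.00×10^-11 J.
v = √(2K/m) = √(2·4.00×10^-11/2.17×10^-25) = 1.92×10^7 m/s.
r = mv/(qB) = (2.17×10^-25)(1.92×10^7) / [(1×1.60×10^-19)(0.0444)] = 587 m.

r ≈ 587 m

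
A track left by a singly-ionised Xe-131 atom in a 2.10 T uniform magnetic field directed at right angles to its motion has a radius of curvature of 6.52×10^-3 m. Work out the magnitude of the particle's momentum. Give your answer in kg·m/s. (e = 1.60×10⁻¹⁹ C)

p ≈ 2.19×10^-21 kg·m/s

Since qvB = mv²/r, the momentum p = mv = qBr.
p = (1×1.60×10^-19)(2.10)(6.52×10^-3) = 2.19×10^-21 kg·m/s.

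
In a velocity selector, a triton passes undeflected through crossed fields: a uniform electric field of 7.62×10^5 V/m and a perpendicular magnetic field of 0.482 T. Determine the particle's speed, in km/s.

v ≈ 1580 km/s

For zero net force, qE = qvB, so v = E/B.
v = (7.62×10^5) / (0.482) = 1.58×10^6 m/s.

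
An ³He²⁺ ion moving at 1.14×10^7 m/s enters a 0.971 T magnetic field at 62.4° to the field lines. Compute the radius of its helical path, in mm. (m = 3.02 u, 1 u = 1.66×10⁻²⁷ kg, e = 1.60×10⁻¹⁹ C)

r ≈ 163 mm

Only the perpendicular component v⊥ = v sin62.4° = 1.01×10^7 m/s is bent by the field.
r = m v⊥ /(qB) = (5.01×10^-27)(1.01×10^7) / [(2×1.60×10^-19)(0.971)] = 0.163 m.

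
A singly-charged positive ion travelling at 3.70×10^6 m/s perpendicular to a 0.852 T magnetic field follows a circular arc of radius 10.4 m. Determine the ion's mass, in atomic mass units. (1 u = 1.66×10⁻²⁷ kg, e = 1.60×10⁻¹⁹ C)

m ≈ 231 u

qvB = mv²/r ⇒ m = qBr/v.
m = (1×1.60×10^-19)(0.852)(10.4) / (3.70×10^6) = 3.83×10^-25 kg = 231 u.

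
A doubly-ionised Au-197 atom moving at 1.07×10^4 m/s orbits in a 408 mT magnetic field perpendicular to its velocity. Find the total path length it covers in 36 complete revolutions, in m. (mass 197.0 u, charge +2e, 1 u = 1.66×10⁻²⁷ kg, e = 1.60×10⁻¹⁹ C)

r = mv/(qB) = 0.0268 m, so one revolution covers 2πr = 0.168 m.
In 36 revolutions: L = 36·2πr = 6.06 m.

L ≈ 6.06 m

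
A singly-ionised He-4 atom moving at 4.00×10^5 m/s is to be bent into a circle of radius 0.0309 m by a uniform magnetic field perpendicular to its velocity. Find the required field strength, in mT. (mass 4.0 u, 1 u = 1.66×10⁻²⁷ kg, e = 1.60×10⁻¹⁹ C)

qvB = mv²/r gives B = mv/(qr).
B = (6.64×10^-27)(4.00×10^5) / [(1×1.60×10^-19)(0.0309)] = 0.537 T.

B ≈ 537 mT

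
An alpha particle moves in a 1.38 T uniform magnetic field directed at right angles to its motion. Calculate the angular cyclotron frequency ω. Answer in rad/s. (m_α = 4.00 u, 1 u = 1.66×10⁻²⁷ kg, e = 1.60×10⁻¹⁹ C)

ω ≈ 6.65×10^7 rad/s

ω = qB/m = (2×1.60×10^-19)(1.38) / (6.64×10^-27) = 6.65×10^7 rad/s.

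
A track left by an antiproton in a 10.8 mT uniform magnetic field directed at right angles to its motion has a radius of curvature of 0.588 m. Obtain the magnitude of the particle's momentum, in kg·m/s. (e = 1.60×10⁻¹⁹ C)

Since qvB = mv²/r, the momentum p = mv = qBr.
p = (1×1.60×10^-19)(0.0108)(0.588) = 1.02×10^-21 kg·m/s.

p ≈ 1.02×10^-21 kg·m/s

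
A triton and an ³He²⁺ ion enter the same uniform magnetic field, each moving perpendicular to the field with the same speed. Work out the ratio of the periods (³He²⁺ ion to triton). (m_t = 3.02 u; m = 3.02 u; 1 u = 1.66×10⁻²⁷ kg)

ratio ≈ 0.500

T = 2πm/(qB) is independent of speed, so T₂/T₁ = (m₂/q₂)/(m₁/q₁).
T_{³He²⁺ ion}/T_{triton} = (5.01×10^-27/2e) / (5.01×10^-27/1e) = 0.500.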